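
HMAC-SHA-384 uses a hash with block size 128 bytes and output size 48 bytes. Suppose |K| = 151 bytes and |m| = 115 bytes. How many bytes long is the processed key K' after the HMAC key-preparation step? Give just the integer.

Key is 151 > 128 bytes, so it is hashed to 48 bytes then zero-padded to 128: |K'| = 128.

128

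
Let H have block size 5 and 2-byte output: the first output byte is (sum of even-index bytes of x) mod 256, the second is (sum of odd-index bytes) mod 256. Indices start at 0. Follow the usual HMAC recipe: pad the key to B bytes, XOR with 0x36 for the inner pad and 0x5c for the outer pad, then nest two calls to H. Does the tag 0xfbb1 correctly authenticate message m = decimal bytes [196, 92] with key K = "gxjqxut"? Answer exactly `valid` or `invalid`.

Key "gxjqxut" = 67 78 6a 71 78 75 74 is 7 bytes > B = 5, so hash it first: H(key) = bd 5e, then zero-pad to 5 bytes: K' = bd 5e 00 00 00.
K' ⊕ ipad = 8b 68 36 36 36; K' ⊕ opad = e1 02 5c 5c 5c.
Inner hash: even-index sum = 339 mod 256 = 83; odd-index sum = 354 mod 256 = 98 → 53 62.
Outer hash (recomputed tag): even-index sum = 507 mod 256 = 251; odd-index sum = 177 mod 256 = 177 → fb b1.
Recomputed tag = fbb1; claimed = fbb1 → match.

valid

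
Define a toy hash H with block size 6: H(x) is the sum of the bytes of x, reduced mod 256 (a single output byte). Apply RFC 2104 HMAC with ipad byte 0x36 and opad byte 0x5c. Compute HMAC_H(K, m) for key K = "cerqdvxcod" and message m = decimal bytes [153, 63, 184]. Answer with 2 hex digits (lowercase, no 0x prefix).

de

Key "cerqdvxcod" = 63 65 72 71 64 76 78 63 6f 64 is 10 bytes > B = 6, so hash it first: H(key) = 33, then zero-pad to 6 bytes: K' = 33 00 00 00 00 00.
K' ⊕ ipad = 05 36 36 36 36 36.  K' ⊕ opad = 6f 5c 5c 5c 5c 5c.
Inner input = (K'⊕ipad) ∥ m = 05 36 36 36 36 36 ∥ 99 3f b8.
Inner hash: sum = 5+54+54+54+54+54+153+63+184 = 675; mod 256 = 163 → a3.
Outer input = (K'⊕opad) ∥ inner = 6f 5c 5c 5c 5c 5c ∥ a3.
Outer hash (tag): sum = 111+92+92+92+92+92+163 = 734; mod 256 = 222 → de.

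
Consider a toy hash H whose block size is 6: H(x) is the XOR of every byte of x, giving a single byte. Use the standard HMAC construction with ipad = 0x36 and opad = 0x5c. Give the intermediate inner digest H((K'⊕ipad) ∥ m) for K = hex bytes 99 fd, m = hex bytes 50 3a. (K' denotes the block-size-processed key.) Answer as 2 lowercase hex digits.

Key hex bytes 99 fd is 2 bytes ≤ B = 6; zero-pad to 6 bytes: K' = 99 fd 00 00 00 00.
K' ⊕ ipad = af cb 36 36 36 36.
Inner input = af cb 36 36 36 36 ∥ 50 3a.
Inner hash: XOR af⊕cb⊕36⊕36⊕36⊕36⊕50⊕3a = 0e.

0e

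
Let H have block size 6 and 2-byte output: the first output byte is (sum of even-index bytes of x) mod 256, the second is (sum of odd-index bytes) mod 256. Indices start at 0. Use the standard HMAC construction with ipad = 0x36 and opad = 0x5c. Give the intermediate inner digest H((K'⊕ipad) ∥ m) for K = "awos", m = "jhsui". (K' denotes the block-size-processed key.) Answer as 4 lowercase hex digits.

2c99

Key "awos" = 61 77 6f 73 is 4 bytes ≤ B = 6; zero-pad to 6 bytes: K' = 61 77 6f 73 00 00.
K' ⊕ ipad = 57 41 59 45 36 36.
Inner input = 57 41 59 45 36 36 ∥ 6a 68 73 75 69.
Inner hash: even-index sum = 556 mod 256 = 44; odd-index sum = 409 mod 256 = 153 → 2c 99.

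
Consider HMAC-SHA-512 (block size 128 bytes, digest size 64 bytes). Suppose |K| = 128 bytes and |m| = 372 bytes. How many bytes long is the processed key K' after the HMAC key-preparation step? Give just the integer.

128

Key is 128 ≤ 128 bytes, zero-padded: |K'| = 128.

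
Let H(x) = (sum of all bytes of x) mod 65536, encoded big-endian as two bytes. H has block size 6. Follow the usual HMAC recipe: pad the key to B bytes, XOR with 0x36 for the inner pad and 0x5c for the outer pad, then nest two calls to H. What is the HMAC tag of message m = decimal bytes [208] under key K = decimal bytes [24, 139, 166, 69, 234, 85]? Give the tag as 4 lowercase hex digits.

03ed

Key decimal bytes [24, 139, 166, 69, 234, 85] = 18 8b a6 45 ea 55 is exactly B = 6 bytes: K' = 18 8b a6 45 ea 55.
K' ⊕ ipad = 2e bd 90 73 dc 63.  K' ⊕ opad = 44 d7 fa 19 b6 09.
Inner input = (K'⊕ipad) ∥ m = 2e bd 90 73 dc 63 ∥ d0.
Inner hash: sum = 46+189+144+115+220+99+208 = 1021 → 03 fd.
Outer input = (K'⊕opad) ∥ inner = 44 d7 fa 19 b6 09 ∥ 03 fd.
Outer hash (tag): sum = 68+215+250+25+182+9+3+253 = 1005 → 03 ed.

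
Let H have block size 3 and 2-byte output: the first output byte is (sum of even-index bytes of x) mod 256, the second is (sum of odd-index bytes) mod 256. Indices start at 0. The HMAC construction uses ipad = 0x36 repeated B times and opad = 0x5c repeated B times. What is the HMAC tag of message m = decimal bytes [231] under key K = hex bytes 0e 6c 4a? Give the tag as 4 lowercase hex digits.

a9e4

Key hex bytes 0e 6c 4a is exactly B = 3 bytes: K' = 0e 6c 4a.
K' ⊕ ipad = 38 5a 7c.  K' ⊕ opad = 52 30 16.
Inner input = (K'⊕ipad) ∥ m = 38 5a 7c ∥ e7.
Inner hash: even-index sum = 180 mod 256 = 180; odd-index sum = 321 mod 256 = 65 → b4 41.
Outer input = (K'⊕opad) ∥ inner = 52 30 16 ∥ b4 41.
Outer hash (tag): even-index sum = 169 mod 256 = 169; odd-index sum = 228 mod 256 = 228 → a9 e4.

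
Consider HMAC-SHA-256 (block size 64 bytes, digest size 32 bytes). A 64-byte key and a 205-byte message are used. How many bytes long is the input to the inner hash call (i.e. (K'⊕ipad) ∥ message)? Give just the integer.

Key is 64 ≤ 64 bytes, zero-padded: |K'| = 64.
Inner input = (K'⊕ipad) ∥ m → 64 + 205 = 269 bytes.

269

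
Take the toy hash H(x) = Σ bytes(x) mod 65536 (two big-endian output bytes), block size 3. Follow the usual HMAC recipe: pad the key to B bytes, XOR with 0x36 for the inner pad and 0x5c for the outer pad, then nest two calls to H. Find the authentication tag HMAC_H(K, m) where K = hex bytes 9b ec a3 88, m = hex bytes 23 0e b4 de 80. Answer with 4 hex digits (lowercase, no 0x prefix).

Key hex bytes 9b ec a3 88 is 4 bytes > B = 3, so hash it first: H(key) = 02 b2, then zero-pad to 3 bytes: K' = 02 b2 00.
K' ⊕ ipad = 34 84 36.  K' ⊕ opad = 5e ee 5c.
Inner input = (K'⊕ipad) ∥ m = 34 84 36 ∥ 23 0e b4 de 80.
Inner hash: sum = 52+132+54+35+14+180+222+128 = 817 → 03 31.
Outer input = (K'⊕opad) ∥ inner = 5e ee 5c ∥ 03 31.
Outer hash (tag): sum = 94+238+92+3+49 = 476 → 01 dc.

01dc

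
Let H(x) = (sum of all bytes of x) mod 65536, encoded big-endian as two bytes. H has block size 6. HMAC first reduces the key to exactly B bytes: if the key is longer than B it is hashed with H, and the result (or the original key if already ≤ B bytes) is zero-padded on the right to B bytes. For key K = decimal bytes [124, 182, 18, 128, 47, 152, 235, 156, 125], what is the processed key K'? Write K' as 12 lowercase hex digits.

|K| = 9 > B = 6, so first hash the key.
H(K): sum = 124+182+18+128+47+152+235+156+125 = 1167 → 04 8f.
Zero-pad H(K) = 04 8f to 6 bytes: K' = 04 8f 00 00 00 00.

048f00000000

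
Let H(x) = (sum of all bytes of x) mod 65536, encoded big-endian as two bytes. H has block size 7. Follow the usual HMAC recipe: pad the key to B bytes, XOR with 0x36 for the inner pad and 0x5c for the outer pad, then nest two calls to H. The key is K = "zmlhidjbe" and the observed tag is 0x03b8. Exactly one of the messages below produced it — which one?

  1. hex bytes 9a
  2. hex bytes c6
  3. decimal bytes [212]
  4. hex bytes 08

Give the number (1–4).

Key "zmlhidjbe" = 7a 6d 6c 68 69 64 6a 62 65 is 9 bytes > B = 7, so hash it first: H(key) = 03 b9, then zero-pad to 7 bytes: K' = 03 b9 00 00 00 00 00.
K' ⊕ ipad = 35 8f 36 36 36 36 36; K' ⊕ opad = 5f e5 5c 5c 5c 5c 5c.
m1: inner = H(35 8f 36 36 36 36 36 9a) = 02 6c; tag = H(5f e5 5c 5c 5c 5c 5c 02 6c) = 037e
m2: inner = H(35 8f 36 36 36 36 36 c6) = 02 98; tag = H(5f e5 5c 5c 5c 5c 5c 02 98) = 03aa
m3: inner = H(35 8f 36 36 36 36 36 d4) = 02 a6; tag = H(5f e5 5c 5c 5c 5c 5c 02 a6) = 03b8 ← matches
m4: inner = H(35 8f 36 36 36 36 36 08) = 01 da; tag = H(5f e5 5c 5c 5c 5c 5c 01 da) = 03eb

3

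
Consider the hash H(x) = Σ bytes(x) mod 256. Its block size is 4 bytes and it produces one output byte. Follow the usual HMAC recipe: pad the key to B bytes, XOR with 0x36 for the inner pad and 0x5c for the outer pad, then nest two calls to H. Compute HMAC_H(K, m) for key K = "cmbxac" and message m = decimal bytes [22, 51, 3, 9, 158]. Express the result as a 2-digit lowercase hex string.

33

Key "cmbxac" = 63 6d 62 78 61 63 is 6 bytes > B = 4, so hash it first: H(key) = 6e, then zero-pad to 4 bytes: K' = 6e 00 00 00.
K' ⊕ ipad = 58 36 36 36.  K' ⊕ opad = 32 5c 5c 5c.
Inner input = (K'⊕ipad) ∥ m = 58 36 36 36 ∥ 16 33 03 09 9e.
Inner hash: sum = 88+54+54+54+22+51+3+9+158 = 493; mod 256 = 237 → ed.
Outer input = (K'⊕opad) ∥ inner = 32 5c 5c 5c ∥ ed.
Outer hash (tag): sum = 50+92+92+92+237 = 563; mod 256 = 51 → 33.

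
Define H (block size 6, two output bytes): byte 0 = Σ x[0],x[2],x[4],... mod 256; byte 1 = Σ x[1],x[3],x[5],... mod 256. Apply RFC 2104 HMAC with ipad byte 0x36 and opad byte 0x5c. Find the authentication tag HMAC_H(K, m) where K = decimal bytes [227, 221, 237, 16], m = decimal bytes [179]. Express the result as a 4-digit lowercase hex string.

Key decimal bytes [227, 221, 237, 16] = e3 dd ed 10 is 4 bytes ≤ B = 6; zero-pad to 6 bytes: K' = e3 dd ed 10 00 00.
K' ⊕ ipad = d5 eb db 26 36 36.  K' ⊕ opad = bf 81 b1 4c 5c 5c.
Inner input = (K'⊕ipad) ∥ m = d5 eb db 26 36 36 ∥ b3.
Inner hash: even-index sum = 665 mod 256 = 153; odd-index sum = 327 mod 256 = 71 → 99 47.
Outer input = (K'⊕opad) ∥ inner = bf 81 b1 4c 5c 5c ∥ 99 47.
Outer hash (tag): even-index sum = 613 mod 256 = 101; odd-index sum = 368 mod 256 = 112 → 65 70.

6570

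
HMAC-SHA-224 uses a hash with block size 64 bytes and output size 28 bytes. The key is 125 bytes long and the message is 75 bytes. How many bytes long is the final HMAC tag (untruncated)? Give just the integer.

The tag is one SHA-224 digest: 28 bytes.

28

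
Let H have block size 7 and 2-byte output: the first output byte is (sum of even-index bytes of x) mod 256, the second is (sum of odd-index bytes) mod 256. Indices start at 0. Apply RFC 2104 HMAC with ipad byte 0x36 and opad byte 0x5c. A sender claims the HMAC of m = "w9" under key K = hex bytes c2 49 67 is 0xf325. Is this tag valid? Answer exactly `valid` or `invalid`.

invalid

Key hex bytes c2 49 67 is 3 bytes ≤ B = 7; zero-pad to 7 bytes: K' = c2 49 67 00 00 00 00.
K' ⊕ ipad = f4 7f 51 36 36 36 36; K' ⊕ opad = 9e 15 3b 5c 5c 5c 5c.
Inner hash: even-index sum = 490 mod 256 = 234; odd-index sum = 354 mod 256 = 98 → ea 62.
Outer hash (recomputed tag): even-index sum = 499 mod 256 = 243; odd-index sum = 439 mod 256 = 183 → f3 b7.
Recomputed tag = f3b7; claimed = f325 → mismatch.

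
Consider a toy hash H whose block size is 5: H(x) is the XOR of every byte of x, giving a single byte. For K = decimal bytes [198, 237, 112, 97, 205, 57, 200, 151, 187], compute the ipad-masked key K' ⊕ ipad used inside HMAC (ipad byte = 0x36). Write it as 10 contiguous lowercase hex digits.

Key decimal bytes [198, 237, 112, 97, 205, 57, 200, 151, 187] = c6 ed 70 61 cd 39 c8 97 bb is 9 bytes > B = 5, so hash it first: H(key) = 2a, then zero-pad to 5 bytes: K' = 2a 00 00 00 00.
XOR each byte with 0x36: 2a⊕36=1c, 00⊕36=36, 00⊕36=36, 00⊕36=36, 00⊕36=36.

1c36363636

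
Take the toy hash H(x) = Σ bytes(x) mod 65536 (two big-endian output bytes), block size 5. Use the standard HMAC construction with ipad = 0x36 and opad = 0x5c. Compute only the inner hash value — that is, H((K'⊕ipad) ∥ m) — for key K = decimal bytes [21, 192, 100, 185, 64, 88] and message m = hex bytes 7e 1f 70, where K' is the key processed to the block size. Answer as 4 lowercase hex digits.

Key decimal bytes [21, 192, 100, 185, 64, 88] = 15 c0 64 b9 40 58 is 6 bytes > B = 5, so hash it first: H(key) = 02 8a, then zero-pad to 5 bytes: K' = 02 8a 00 00 00.
K' ⊕ ipad = 34 bc 36 36 36.
Inner input = 34 bc 36 36 36 ∥ 7e 1f 70.
Inner hash: sum = 52+188+54+54+54+126+31+112 = 671 → 02 9f.

029f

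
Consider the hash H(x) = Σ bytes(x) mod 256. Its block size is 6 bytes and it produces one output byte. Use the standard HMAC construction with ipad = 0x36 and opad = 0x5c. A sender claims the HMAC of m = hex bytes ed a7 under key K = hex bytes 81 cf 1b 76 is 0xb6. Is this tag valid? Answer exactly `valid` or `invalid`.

valid

Key hex bytes 81 cf 1b 76 is 4 bytes ≤ B = 6; zero-pad to 6 bytes: K' = 81 cf 1b 76 00 00.
K' ⊕ ipad = b7 f9 2d 40 36 36; K' ⊕ opad = dd 93 47 2a 5c 5c.
Inner hash: sum = 183+249+45+64+54+54+237+167 = 1053; mod 256 = 29 → 1d.
Outer hash (recomputed tag): sum = 221+147+71+42+92+92+29 = 694; mod 256 = 182 → b6.
Recomputed tag = b6; claimed = b6 → match.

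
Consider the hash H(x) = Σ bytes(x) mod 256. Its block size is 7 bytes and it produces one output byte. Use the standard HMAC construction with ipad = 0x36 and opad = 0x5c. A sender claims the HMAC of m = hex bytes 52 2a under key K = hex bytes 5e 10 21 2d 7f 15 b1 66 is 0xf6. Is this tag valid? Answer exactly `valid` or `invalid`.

invalid

Key hex bytes 5e 10 21 2d 7f 15 b1 66 is 8 bytes > B = 7, so hash it first: H(key) = 67, then zero-pad to 7 bytes: K' = 67 00 00 00 00 00 00.
K' ⊕ ipad = 51 36 36 36 36 36 36; K' ⊕ opad = 3b 5c 5c 5c 5c 5c 5c.
Inner hash: sum = 81+54+54+54+54+54+54+82+42 = 529; mod 256 = 17 → 11.
Outer hash (recomputed tag): sum = 59+92+92+92+92+92+92+17 = 628; mod 256 = 116 → 74.
Recomputed tag = 74; claimed = f6 → mismatch.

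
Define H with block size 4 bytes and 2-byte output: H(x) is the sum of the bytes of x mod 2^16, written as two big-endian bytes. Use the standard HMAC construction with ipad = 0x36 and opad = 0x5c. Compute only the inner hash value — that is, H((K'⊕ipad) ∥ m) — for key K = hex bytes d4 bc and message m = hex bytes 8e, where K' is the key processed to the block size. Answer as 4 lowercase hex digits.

0266

Key hex bytes d4 bc is 2 bytes ≤ B = 4; zero-pad to 4 bytes: K' = d4 bc 00 00.
K' ⊕ ipad = e2 8a 36 36.
Inner input = e2 8a 36 36 ∥ 8e.
Inner hash: sum = 226+138+54+54+142 = 614 → 02 66.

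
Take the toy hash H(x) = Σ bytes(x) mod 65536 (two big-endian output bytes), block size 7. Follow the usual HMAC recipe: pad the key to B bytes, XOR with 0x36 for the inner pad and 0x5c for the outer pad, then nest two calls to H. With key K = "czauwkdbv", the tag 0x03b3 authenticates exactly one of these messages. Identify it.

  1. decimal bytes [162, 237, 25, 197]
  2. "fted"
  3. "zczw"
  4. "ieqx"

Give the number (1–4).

3

Key "czauwkdbv" = 63 7a 61 75 77 6b 64 62 76 is 9 bytes > B = 7, so hash it first: H(key) = 03 d1, then zero-pad to 7 bytes: K' = 03 d1 00 00 00 00 00.
K' ⊕ ipad = 35 e7 36 36 36 36 36; K' ⊕ opad = 5f 8d 5c 5c 5c 5c 5c.
m1: inner = H(35 e7 36 36 36 36 36 a2 ed 19 c5) = 04 97; tag = H(5f 8d 5c 5c 5c 5c 5c 04 97) = 0353
m2: inner = H(35 e7 36 36 36 36 36 66 74 65 64) = 03 cd; tag = H(5f 8d 5c 5c 5c 5c 5c 03 cd) = 0388
m3: inner = H(35 e7 36 36 36 36 36 7a 63 7a 77) = 03 f8; tag = H(5f 8d 5c 5c 5c 5c 5c 03 f8) = 03b3 ← matches
m4: inner = H(35 e7 36 36 36 36 36 69 65 71 78) = 03 e1; tag = H(5f 8d 5c 5c 5c 5c 5c 03 e1) = 039c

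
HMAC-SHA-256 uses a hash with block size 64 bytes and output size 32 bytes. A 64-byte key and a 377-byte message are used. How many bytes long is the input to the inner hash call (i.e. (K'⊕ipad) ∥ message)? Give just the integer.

Key is 64 ≤ 64 bytes, zero-padded: |K'| = 64.
Inner input = (K'⊕ipad) ∥ m → 64 + 377 = 441 bytes.

441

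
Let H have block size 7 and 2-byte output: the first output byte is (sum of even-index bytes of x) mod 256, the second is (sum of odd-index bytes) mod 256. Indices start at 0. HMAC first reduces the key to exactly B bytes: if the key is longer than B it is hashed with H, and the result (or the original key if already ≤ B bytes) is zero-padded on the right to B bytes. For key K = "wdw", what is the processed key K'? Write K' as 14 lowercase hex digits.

Key "wdw" = 77 64 77 is 3 bytes ≤ B = 7; zero-pad to 7 bytes: K' = 77 64 77 00 00 00 00.

77647700000000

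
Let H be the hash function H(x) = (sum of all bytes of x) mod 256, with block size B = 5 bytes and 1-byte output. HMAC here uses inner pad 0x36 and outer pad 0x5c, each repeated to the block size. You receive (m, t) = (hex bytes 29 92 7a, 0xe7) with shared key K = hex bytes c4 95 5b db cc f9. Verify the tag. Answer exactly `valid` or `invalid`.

Key hex bytes c4 95 5b db cc f9 is 6 bytes > B = 5, so hash it first: H(key) = 54, then zero-pad to 5 bytes: K' = 54 00 00 00 00.
K' ⊕ ipad = 62 36 36 36 36; K' ⊕ opad = 08 5c 5c 5c 5c.
Inner hash: sum = 98+54+54+54+54+41+146+122 = 623; mod 256 = 111 → 6f.
Outer hash (recomputed tag): sum = 8+92+92+92+92+111 = 487; mod 256 = 231 → e7.
Recomputed tag = e7; claimed = e7 → match.

valid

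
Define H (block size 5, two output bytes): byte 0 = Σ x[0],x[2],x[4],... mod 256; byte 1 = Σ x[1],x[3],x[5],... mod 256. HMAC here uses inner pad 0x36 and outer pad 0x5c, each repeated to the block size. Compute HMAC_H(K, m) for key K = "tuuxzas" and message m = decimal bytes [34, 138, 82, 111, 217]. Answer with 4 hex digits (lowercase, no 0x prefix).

Key "tuuxzas" = 74 75 75 78 7a 61 73 is 7 bytes > B = 5, so hash it first: H(key) = d6 4e, then zero-pad to 5 bytes: K' = d6 4e 00 00 00.
K' ⊕ ipad = e0 78 36 36 36.  K' ⊕ opad = 8a 12 5c 5c 5c.
Inner input = (K'⊕ipad) ∥ m = e0 78 36 36 36 ∥ 22 8a 52 6f d9.
Inner hash: even-index sum = 581 mod 256 = 69; odd-index sum = 507 mod 256 = 251 → 45 fb.
Outer input = (K'⊕opad) ∥ inner = 8a 12 5c 5c 5c ∥ 45 fb.
Outer hash (tag): even-index sum = 573 mod 256 = 61; odd-index sum = 179 mod 256 = 179 → 3d b3.

3db3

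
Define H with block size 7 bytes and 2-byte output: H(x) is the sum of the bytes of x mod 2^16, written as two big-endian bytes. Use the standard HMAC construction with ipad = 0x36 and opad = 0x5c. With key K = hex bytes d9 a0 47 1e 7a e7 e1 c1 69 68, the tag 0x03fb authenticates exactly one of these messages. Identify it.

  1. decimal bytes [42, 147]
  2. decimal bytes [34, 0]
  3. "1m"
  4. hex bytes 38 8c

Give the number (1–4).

Key hex bytes d9 a0 47 1e 7a e7 e1 c1 69 68 is 10 bytes > B = 7, so hash it first: H(key) = 05 b2, then zero-pad to 7 bytes: K' = 05 b2 00 00 00 00 00.
K' ⊕ ipad = 33 84 36 36 36 36 36; K' ⊕ opad = 59 ee 5c 5c 5c 5c 5c.
m1: inner = H(33 84 36 36 36 36 36 2a 93) = 02 82; tag = H(59 ee 5c 5c 5c 5c 5c 02 82) = 0397
m2: inner = H(33 84 36 36 36 36 36 22 00) = 01 e7; tag = H(59 ee 5c 5c 5c 5c 5c 01 e7) = 03fb ← matches
m3: inner = H(33 84 36 36 36 36 36 31 6d) = 02 63; tag = H(59 ee 5c 5c 5c 5c 5c 02 63) = 0378
m4: inner = H(33 84 36 36 36 36 36 38 8c) = 02 89; tag = H(59 ee 5c 5c 5c 5c 5c 02 89) = 039e

2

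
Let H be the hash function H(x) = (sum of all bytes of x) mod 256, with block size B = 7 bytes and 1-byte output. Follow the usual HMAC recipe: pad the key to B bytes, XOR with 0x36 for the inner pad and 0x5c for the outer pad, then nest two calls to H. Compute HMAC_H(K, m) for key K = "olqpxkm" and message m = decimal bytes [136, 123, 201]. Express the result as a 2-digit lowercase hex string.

Key "olqpxkm" = 6f 6c 71 70 78 6b 6d is exactly B = 7 bytes: K' = 6f 6c 71 70 78 6b 6d.
K' ⊕ ipad = 59 5a 47 46 4e 5d 5b.  K' ⊕ opad = 33 30 2d 2c 24 37 31.
Inner input = (K'⊕ipad) ∥ m = 59 5a 47 46 4e 5d 5b ∥ 88 7b c9.
Inner hash: sum = 89+90+71+70+78+93+91+136+123+201 = 1042; mod 256 = 18 → 12.
Outer input = (K'⊕opad) ∥ inner = 33 30 2d 2c 24 37 31 ∥ 12.
Outer hash (tag): sum = 51+48+45+44+36+55+49+18 = 346; mod 256 = 90 → 5a.

5a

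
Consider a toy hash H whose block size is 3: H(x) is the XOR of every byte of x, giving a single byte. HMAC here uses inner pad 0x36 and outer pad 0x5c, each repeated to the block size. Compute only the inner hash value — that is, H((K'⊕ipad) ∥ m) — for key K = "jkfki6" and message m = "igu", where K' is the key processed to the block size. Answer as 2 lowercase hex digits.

Key "jkfki6" = 6a 6b 66 6b 69 36 is 6 bytes > B = 3, so hash it first: H(key) = 53, then zero-pad to 3 bytes: K' = 53 00 00.
K' ⊕ ipad = 65 36 36.
Inner input = 65 36 36 ∥ 69 67 75.
Inner hash: XOR 65⊕36⊕36⊕69⊕67⊕75 = 1e.

1e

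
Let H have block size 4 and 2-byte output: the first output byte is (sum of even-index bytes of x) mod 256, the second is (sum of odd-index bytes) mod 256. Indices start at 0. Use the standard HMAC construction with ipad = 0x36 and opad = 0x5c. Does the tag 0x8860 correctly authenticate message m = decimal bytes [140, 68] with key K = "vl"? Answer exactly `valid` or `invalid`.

Key "vl" = 76 6c is 2 bytes ≤ B = 4; zero-pad to 4 bytes: K' = 76 6c 00 00.
K' ⊕ ipad = 40 5a 36 36; K' ⊕ opad = 2a 30 5c 5c.
Inner hash: even-index sum = 258 mod 256 = 2; odd-index sum = 212 mod 256 = 212 → 02 d4.
Outer hash (recomputed tag): even-index sum = 136 mod 256 = 136; odd-index sum = 352 mod 256 = 96 → 88 60.
Recomputed tag = 8860; claimed = 8860 → match.

valid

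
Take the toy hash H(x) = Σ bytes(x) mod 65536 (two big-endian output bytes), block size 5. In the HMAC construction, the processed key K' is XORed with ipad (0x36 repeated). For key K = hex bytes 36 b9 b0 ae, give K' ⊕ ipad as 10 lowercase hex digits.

008f869836

Key hex bytes 36 b9 b0 ae is 4 bytes ≤ B = 5; zero-pad to 5 bytes: K' = 36 b9 b0 ae 00.
XOR each byte with 0x36: 36⊕36=00, b9⊕36=8f, b0⊕36=86, ae⊕36=98, 00⊕36=36.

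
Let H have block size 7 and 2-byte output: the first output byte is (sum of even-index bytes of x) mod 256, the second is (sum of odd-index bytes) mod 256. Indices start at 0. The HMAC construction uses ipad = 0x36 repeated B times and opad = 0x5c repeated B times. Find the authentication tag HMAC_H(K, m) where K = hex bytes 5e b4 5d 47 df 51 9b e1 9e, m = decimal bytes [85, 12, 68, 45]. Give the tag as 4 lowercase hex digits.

Key hex bytes 5e b4 5d 47 df 51 9b e1 9e is 9 bytes > B = 7, so hash it first: H(key) = d3 2d, then zero-pad to 7 bytes: K' = d3 2d 00 00 00 00 00.
K' ⊕ ipad = e5 1b 36 36 36 36 36.  K' ⊕ opad = 8f 71 5c 5c 5c 5c 5c.
Inner input = (K'⊕ipad) ∥ m = e5 1b 36 36 36 36 36 ∥ 55 0c 44 2d.
Inner hash: even-index sum = 448 mod 256 = 192; odd-index sum = 288 mod 256 = 32 → c0 20.
Outer input = (K'⊕opad) ∥ inner = 8f 71 5c 5c 5c 5c 5c ∥ c0 20.
Outer hash (tag): even-index sum = 451 mod 256 = 195; odd-index sum = 489 mod 256 = 233 → c3 e9.

c3e9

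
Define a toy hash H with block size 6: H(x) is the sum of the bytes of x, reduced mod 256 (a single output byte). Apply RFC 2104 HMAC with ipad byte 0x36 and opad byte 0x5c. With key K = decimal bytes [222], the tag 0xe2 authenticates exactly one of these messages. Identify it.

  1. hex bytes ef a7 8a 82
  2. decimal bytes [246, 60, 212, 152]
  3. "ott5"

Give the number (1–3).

2

Key decimal bytes [222] = de is 1 byte ≤ B = 6; zero-pad to 6 bytes: K' = de 00 00 00 00 00.
K' ⊕ ipad = e8 36 36 36 36 36; K' ⊕ opad = 82 5c 5c 5c 5c 5c.
m1: inner = H(e8 36 36 36 36 36 ef a7 8a 82) = 98; tag = H(82 5c 5c 5c 5c 5c 98) = e6
m2: inner = H(e8 36 36 36 36 36 f6 3c d4 98) = 94; tag = H(82 5c 5c 5c 5c 5c 94) = e2 ← matches
m3: inner = H(e8 36 36 36 36 36 6f 74 74 35) = 82; tag = H(82 5c 5c 5c 5c 5c 82) = d0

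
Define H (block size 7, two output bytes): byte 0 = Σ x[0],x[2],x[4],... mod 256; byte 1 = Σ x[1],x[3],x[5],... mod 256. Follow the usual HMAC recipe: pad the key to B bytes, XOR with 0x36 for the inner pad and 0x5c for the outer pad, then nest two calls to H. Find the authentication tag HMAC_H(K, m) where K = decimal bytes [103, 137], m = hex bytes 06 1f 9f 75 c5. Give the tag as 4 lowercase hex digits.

e414

Key decimal bytes [103, 137] = 67 89 is 2 bytes ≤ B = 7; zero-pad to 7 bytes: K' = 67 89 00 00 00 00 00.
K' ⊕ ipad = 51 bf 36 36 36 36 36.  K' ⊕ opad = 3b d5 5c 5c 5c 5c 5c.
Inner input = (K'⊕ipad) ∥ m = 51 bf 36 36 36 36 36 ∥ 06 1f 9f 75 c5.
Inner hash: even-index sum = 391 mod 256 = 135; odd-index sum = 661 mod 256 = 149 → 87 95.
Outer input = (K'⊕opad) ∥ inner = 3b d5 5c 5c 5c 5c 5c ∥ 87 95.
Outer hash (tag): even-index sum = 484 mod 256 = 228; odd-index sum = 532 mod 256 = 20 → e4 14.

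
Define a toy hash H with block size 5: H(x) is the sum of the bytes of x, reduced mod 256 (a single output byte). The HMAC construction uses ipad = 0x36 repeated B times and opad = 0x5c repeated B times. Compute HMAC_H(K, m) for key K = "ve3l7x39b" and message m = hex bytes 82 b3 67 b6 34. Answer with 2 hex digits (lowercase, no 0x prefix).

3a

Key "ve3l7x39b" = 76 65 33 6c 37 78 33 39 62 is 9 bytes > B = 5, so hash it first: H(key) = f7, then zero-pad to 5 bytes: K' = f7 00 00 00 00.
K' ⊕ ipad = c1 36 36 36 36.  K' ⊕ opad = ab 5c 5c 5c 5c.
Inner input = (K'⊕ipad) ∥ m = c1 36 36 36 36 ∥ 82 b3 67 b6 34.
Inner hash: sum = 193+54+54+54+54+130+179+103+182+52 = 1055; mod 256 = 31 → 1f.
Outer input = (K'⊕opad) ∥ inner = ab 5c 5c 5c 5c ∥ 1f.
Outer hash (tag): sum = 171+92+92+92+92+31 = 570; mod 256 = 58 → 3a.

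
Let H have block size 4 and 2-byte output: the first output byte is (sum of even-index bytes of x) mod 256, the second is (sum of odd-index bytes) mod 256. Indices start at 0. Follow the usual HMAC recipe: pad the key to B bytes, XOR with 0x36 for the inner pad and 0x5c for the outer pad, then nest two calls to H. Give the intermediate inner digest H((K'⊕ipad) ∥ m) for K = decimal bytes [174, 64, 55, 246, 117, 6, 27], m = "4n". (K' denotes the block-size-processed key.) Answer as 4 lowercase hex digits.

Key decimal bytes [174, 64, 55, 246, 117, 6, 27] = ae 40 37 f6 75 06 1b is 7 bytes > B = 4, so hash it first: H(key) = 75 3c, then zero-pad to 4 bytes: K' = 75 3c 00 00.
K' ⊕ ipad = 43 0a 36 36.
Inner input = 43 0a 36 36 ∥ 34 6e.
Inner hash: even-index sum = 173 mod 256 = 173; odd-index sum = 174 mod 256 = 174 → ad ae.

adae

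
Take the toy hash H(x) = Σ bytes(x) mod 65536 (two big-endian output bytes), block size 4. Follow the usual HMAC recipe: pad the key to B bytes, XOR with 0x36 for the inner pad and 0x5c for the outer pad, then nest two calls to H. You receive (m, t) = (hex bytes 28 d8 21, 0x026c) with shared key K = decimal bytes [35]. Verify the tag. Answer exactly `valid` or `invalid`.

valid

Key decimal bytes [35] = 23 is 1 byte ≤ B = 4; zero-pad to 4 bytes: K' = 23 00 00 00.
K' ⊕ ipad = 15 36 36 36; K' ⊕ opad = 7f 5c 5c 5c.
Inner hash: sum = 21+54+54+54+40+216+33 = 472 → 01 d8.
Outer hash (recomputed tag): sum = 127+92+92+92+1+216 = 620 → 02 6c.
Recomputed tag = 026c; claimed = 026c → match.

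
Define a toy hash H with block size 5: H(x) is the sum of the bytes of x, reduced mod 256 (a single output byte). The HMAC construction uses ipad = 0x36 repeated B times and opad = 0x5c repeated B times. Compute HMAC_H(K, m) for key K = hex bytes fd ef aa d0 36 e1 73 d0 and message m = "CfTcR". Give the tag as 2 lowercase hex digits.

Key hex bytes fd ef aa d0 36 e1 73 d0 is 8 bytes > B = 5, so hash it first: H(key) = c0, then zero-pad to 5 bytes: K' = c0 00 00 00 00.
K' ⊕ ipad = f6 36 36 36 36.  K' ⊕ opad = 9c 5c 5c 5c 5c.
Inner input = (K'⊕ipad) ∥ m = f6 36 36 36 36 ∥ 43 66 54 63 52.
Inner hash: sum = 246+54+54+54+54+67+102+84+99+82 = 896; mod 256 = 128 → 80.
Outer input = (K'⊕opad) ∥ inner = 9c 5c 5c 5c 5c ∥ 80.
Outer hash (tag): sum = 156+92+92+92+92+128 = 652; mod 256 = 140 → 8c.

8c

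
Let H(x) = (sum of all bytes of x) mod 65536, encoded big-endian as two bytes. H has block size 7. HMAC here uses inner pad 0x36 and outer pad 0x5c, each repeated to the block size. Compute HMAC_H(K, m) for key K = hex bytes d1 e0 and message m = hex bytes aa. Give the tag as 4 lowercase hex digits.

038d

Key hex bytes d1 e0 is 2 bytes ≤ B = 7; zero-pad to 7 bytes: K' = d1 e0 00 00 00 00 00.
K' ⊕ ipad = e7 d6 36 36 36 36 36.  K' ⊕ opad = 8d bc 5c 5c 5c 5c 5c.
Inner input = (K'⊕ipad) ∥ m = e7 d6 36 36 36 36 36 ∥ aa.
Inner hash: sum = 231+214+54+54+54+54+54+170 = 885 → 03 75.
Outer input = (K'⊕opad) ∥ inner = 8d bc 5c 5c 5c 5c 5c ∥ 03 75.
Outer hash (tag): sum = 141+188+92+92+92+92+92+3+117 = 909 → 03 8d.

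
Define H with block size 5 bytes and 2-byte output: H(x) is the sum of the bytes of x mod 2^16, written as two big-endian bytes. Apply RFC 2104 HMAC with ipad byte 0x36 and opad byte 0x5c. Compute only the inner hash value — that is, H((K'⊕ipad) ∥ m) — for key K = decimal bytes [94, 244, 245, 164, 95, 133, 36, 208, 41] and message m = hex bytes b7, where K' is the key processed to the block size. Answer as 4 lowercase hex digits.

Key decimal bytes [94, 244, 245, 164, 95, 133, 36, 208, 41] = 5e f4 f5 a4 5f 85 24 d0 29 is 9 bytes > B = 5, so hash it first: H(key) = 04 ec, then zero-pad to 5 bytes: K' = 04 ec 00 00 00.
K' ⊕ ipad = 32 da 36 36 36.
Inner input = 32 da 36 36 36 ∥ b7.
Inner hash: sum = 50+218+54+54+54+183 = 613 → 02 65.

0265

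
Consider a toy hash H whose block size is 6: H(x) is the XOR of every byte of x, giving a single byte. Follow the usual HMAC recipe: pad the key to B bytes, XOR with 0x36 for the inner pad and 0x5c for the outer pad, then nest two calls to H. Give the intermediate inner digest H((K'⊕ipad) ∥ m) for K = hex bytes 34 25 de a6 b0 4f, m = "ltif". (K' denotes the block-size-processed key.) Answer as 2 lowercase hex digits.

Key hex bytes 34 25 de a6 b0 4f is exactly B = 6 bytes: K' = 34 25 de a6 b0 4f.
K' ⊕ ipad = 02 13 e8 90 86 79.
Inner input = 02 13 e8 90 86 79 ∥ 6c 74 69 66.
Inner hash: XOR 02⊕13⊕e8⊕90⊕86⊕79⊕6c⊕74⊕69⊕66 = 81.

81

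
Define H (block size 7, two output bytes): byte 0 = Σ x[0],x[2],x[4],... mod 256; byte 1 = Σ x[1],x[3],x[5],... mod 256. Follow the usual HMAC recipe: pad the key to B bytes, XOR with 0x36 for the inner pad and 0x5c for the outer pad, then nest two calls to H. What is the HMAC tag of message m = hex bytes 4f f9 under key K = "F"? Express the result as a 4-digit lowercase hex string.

1f1f

Key "F" = 46 is 1 byte ≤ B = 7; zero-pad to 7 bytes: K' = 46 00 00 00 00 00 00.
K' ⊕ ipad = 70 36 36 36 36 36 36.  K' ⊕ opad = 1a 5c 5c 5c 5c 5c 5c.
Inner input = (K'⊕ipad) ∥ m = 70 36 36 36 36 36 36 ∥ 4f f9.
Inner hash: even-index sum = 523 mod 256 = 11; odd-index sum = 241 mod 256 = 241 → 0b f1.
Outer input = (K'⊕opad) ∥ inner = 1a 5c 5c 5c 5c 5c 5c ∥ 0b f1.
Outer hash (tag): even-index sum = 543 mod 256 = 31; odd-index sum = 287 mod 256 = 31 → 1f 1f.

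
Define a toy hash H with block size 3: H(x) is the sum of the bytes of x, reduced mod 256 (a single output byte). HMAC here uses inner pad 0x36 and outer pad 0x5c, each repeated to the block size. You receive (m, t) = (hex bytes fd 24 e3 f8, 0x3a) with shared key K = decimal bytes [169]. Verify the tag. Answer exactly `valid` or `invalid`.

Key decimal bytes [169] = a9 is 1 byte ≤ B = 3; zero-pad to 3 bytes: K' = a9 00 00.
K' ⊕ ipad = 9f 36 36; K' ⊕ opad = f5 5c 5c.
Inner hash: sum = 159+54+54+253+36+227+248 = 1031; mod 256 = 7 → 07.
Outer hash (recomputed tag): sum = 245+92+92+7 = 436; mod 256 = 180 → b4.
Recomputed tag = b4; claimed = 3a → mismatch.

invalid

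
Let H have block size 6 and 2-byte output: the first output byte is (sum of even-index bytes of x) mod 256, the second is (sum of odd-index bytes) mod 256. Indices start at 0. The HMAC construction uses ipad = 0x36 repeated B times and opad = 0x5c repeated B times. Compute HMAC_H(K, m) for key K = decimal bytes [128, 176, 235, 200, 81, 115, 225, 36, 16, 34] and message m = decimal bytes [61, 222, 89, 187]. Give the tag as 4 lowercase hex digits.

Key decimal bytes [128, 176, 235, 200, 81, 115, 225, 36, 16, 34] = 80 b0 eb c8 51 73 e1 24 10 22 is 10 bytes > B = 6, so hash it first: H(key) = ad 31, then zero-pad to 6 bytes: K' = ad 31 00 00 00 00.
K' ⊕ ipad = 9b 07 36 36 36 36.  K' ⊕ opad = f1 6d 5c 5c 5c 5c.
Inner input = (K'⊕ipad) ∥ m = 9b 07 36 36 36 36 ∥ 3d de 59 bb.
Inner hash: even-index sum = 413 mod 256 = 157; odd-index sum = 524 mod 256 = 12 → 9d 0c.
Outer input = (K'⊕opad) ∥ inner = f1 6d 5c 5c 5c 5c ∥ 9d 0c.
Outer hash (tag): even-index sum = 582 mod 256 = 70; odd-index sum = 305 mod 256 = 49 → 46 31.

4631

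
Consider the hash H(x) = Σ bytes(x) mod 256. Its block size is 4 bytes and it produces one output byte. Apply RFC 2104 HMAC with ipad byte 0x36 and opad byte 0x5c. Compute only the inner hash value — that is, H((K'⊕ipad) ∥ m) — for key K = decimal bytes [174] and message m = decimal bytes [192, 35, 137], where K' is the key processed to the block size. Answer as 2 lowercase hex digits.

Key decimal bytes [174] = ae is 1 byte ≤ B = 4; zero-pad to 4 bytes: K' = ae 00 00 00.
K' ⊕ ipad = 98 36 36 36.
Inner input = 98 36 36 36 ∥ c0 23 89.
Inner hash: sum = 152+54+54+54+192+35+137 = 678; mod 256 = 166 → a6.

a6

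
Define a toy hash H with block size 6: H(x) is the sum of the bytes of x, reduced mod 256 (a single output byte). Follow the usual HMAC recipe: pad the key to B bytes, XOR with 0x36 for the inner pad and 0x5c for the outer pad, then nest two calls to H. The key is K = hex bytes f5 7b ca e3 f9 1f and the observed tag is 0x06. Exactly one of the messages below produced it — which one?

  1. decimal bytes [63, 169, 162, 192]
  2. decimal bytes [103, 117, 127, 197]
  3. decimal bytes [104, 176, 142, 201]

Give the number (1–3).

2

Key hex bytes f5 7b ca e3 f9 1f is exactly B = 6 bytes: K' = f5 7b ca e3 f9 1f.
K' ⊕ ipad = c3 4d fc d5 cf 29; K' ⊕ opad = a9 27 96 bf a5 43.
m1: inner = H(c3 4d fc d5 cf 29 3f a9 a2 c0) = 23; tag = H(a9 27 96 bf a5 43 23) = 30
m2: inner = H(c3 4d fc d5 cf 29 67 75 7f c5) = f9; tag = H(a9 27 96 bf a5 43 f9) = 06 ← matches
m3: inner = H(c3 4d fc d5 cf 29 68 b0 8e c9) = 48; tag = H(a9 27 96 bf a5 43 48) = 55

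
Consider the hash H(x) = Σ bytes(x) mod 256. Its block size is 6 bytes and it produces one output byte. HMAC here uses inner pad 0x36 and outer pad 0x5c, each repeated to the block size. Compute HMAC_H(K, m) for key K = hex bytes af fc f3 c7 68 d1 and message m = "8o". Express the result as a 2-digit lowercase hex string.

Key hex bytes af fc f3 c7 68 d1 is exactly B = 6 bytes: K' = af fc f3 c7 68 d1.
K' ⊕ ipad = 99 ca c5 f1 5e e7.  K' ⊕ opad = f3 a0 af 9b 34 8d.
Inner input = (K'⊕ipad) ∥ m = 99 ca c5 f1 5e e7 ∥ 38 6f.
Inner hash: sum = 153+202+197+241+94+231+56+111 = 1285; mod 256 = 5 → 05.
Outer input = (K'⊕opad) ∥ inner = f3 a0 af 9b 34 8d ∥ 05.
Outer hash (tag): sum = 243+160+175+155+52+141+5 = 931; mod 256 = 163 → a3.

a3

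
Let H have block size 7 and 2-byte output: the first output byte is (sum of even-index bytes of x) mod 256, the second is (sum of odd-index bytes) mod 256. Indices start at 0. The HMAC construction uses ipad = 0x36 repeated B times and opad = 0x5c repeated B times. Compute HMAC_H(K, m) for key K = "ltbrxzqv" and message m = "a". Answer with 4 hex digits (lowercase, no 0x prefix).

Key "ltbrxzqv" = 6c 74 62 72 78 7a 71 76 is 8 bytes > B = 7, so hash it first: H(key) = b7 d6, then zero-pad to 7 bytes: K' = b7 d6 00 00 00 00 00.
K' ⊕ ipad = 81 e0 36 36 36 36 36.  K' ⊕ opad = eb 8a 5c 5c 5c 5c 5c.
Inner input = (K'⊕ipad) ∥ m = 81 e0 36 36 36 36 36 ∥ 61.
Inner hash: even-index sum = 291 mod 256 = 35; odd-index sum = 429 mod 256 = 173 → 23 ad.
Outer input = (K'⊕opad) ∥ inner = eb 8a 5c 5c 5c 5c 5c ∥ 23 ad.
Outer hash (tag): even-index sum = 684 mod 256 = 172; odd-index sum = 357 mod 256 = 101 → ac 65.

ac65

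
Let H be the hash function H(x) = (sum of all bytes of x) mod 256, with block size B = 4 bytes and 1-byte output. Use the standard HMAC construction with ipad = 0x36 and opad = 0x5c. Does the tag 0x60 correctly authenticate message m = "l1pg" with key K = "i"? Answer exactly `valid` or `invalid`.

Key "i" = 69 is 1 byte ≤ B = 4; zero-pad to 4 bytes: K' = 69 00 00 00.
K' ⊕ ipad = 5f 36 36 36; K' ⊕ opad = 35 5c 5c 5c.
Inner hash: sum = 95+54+54+54+108+49+112+103 = 629; mod 256 = 117 → 75.
Outer hash (recomputed tag): sum = 53+92+92+92+117 = 446; mod 256 = 190 → be.
Recomputed tag = be; claimed = 60 → mismatch.

invalid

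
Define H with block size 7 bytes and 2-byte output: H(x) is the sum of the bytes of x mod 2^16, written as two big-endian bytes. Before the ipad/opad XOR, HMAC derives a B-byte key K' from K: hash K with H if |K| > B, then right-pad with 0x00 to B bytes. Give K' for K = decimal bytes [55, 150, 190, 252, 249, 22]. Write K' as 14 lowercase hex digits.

3796befcf91600

Key decimal bytes [55, 150, 190, 252, 249, 22] = 37 96 be fc f9 16 is 6 bytes ≤ B = 7; zero-pad to 7 bytes: K' = 37 96 be fc f9 16 00.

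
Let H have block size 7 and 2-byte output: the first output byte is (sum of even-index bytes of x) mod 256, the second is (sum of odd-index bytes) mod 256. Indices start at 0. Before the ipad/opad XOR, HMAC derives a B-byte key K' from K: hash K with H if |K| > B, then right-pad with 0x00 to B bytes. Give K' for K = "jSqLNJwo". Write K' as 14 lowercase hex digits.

|K| = 8 > B = 7, so first hash the key.
H(K): even-index sum = 416 mod 256 = 160; odd-index sum = 344 mod 256 = 88 → a0 58.
Zero-pad H(K) = a0 58 to 7 bytes: K' = a0 58 00 00 00 00 00.

a0580000000000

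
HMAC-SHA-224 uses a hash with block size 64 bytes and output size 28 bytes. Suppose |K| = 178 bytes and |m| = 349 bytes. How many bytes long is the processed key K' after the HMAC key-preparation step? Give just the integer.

64

Key is 178 > 64 bytes, so it is hashed to 28 bytes then zero-padded to 64: |K'| = 64.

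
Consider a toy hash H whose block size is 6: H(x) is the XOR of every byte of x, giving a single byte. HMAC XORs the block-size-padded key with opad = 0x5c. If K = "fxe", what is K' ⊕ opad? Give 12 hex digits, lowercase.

Key "fxe" = 66 78 65 is 3 bytes ≤ B = 6; zero-pad to 6 bytes: K' = 66 78 65 00 00 00.
XOR each byte with 0x5c: 66⊕5c=3a, 78⊕5c=24, 65⊕5c=39, 00⊕5c=5c, 00⊕5c=5c, 00⊕5c=5c.

3a24395c5c5c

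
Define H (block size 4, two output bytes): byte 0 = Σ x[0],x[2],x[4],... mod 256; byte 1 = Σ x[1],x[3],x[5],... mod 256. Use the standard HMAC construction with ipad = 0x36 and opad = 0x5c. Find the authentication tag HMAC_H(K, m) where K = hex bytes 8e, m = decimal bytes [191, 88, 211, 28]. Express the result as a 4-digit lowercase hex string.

ae98

Key hex bytes 8e is 1 byte ≤ B = 4; zero-pad to 4 bytes: K' = 8e 00 00 00.
K' ⊕ ipad = b8 36 36 36.  K' ⊕ opad = d2 5c 5c 5c.
Inner input = (K'⊕ipad) ∥ m = b8 36 36 36 ∥ bf 58 d3 1c.
Inner hash: even-index sum = 640 mod 256 = 128; odd-index sum = 224 mod 256 = 224 → 80 e0.
Outer input = (K'⊕opad) ∥ inner = d2 5c 5c 5c ∥ 80 e0.
Outer hash (tag): even-index sum = 430 mod 256 = 174; odd-index sum = 408 mod 256 = 152 → ae 98.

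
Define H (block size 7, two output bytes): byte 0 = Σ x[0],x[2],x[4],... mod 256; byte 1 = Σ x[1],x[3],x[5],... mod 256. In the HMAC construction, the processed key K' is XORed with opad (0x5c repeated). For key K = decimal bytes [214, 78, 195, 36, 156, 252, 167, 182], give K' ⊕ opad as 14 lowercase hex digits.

Key decimal bytes [214, 78, 195, 36, 156, 252, 167, 182] = d6 4e c3 24 9c fc a7 b6 is 8 bytes > B = 7, so hash it first: H(key) = dc 24, then zero-pad to 7 bytes: K' = dc 24 00 00 00 00 00.
XOR each byte with 0x5c: dc⊕5c=80, 24⊕5c=78, 00⊕5c=5c, 00⊕5c=5c, 00⊕5c=5c, 00⊕5c=5c, 00⊕5c=5c.

80785c5c5c5c5c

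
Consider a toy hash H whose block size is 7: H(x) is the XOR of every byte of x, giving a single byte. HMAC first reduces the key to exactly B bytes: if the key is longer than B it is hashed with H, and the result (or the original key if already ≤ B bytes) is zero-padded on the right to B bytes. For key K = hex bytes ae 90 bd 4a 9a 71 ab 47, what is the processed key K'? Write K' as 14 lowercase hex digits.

ce000000000000

|K| = 8 > B = 7, so first hash the key.
H(K): XOR ae⊕90⊕bd⊕4a⊕9a⊕71⊕ab⊕47 = ce.
Zero-pad H(K) = ce to 7 bytes: K' = ce 00 00 00 00 00 00.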